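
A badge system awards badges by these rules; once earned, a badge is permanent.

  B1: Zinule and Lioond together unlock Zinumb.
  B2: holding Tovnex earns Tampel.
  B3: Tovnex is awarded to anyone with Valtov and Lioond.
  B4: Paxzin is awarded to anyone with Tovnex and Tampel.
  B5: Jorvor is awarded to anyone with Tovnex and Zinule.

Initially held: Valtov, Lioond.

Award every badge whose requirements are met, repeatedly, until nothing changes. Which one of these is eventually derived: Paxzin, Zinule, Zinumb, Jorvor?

Paxzin

With Valtov and Lioond, Tovnex is earned (B3).
With Tovnex, Tampel is earned (B2).
With Tovnex and Tampel, Paxzin is earned (B4).
Zinumb would need Zinule and Lioond (B1), but Zinule is never earned. No rule produces Zinule, and it is not given. Jorvor would need Tovnex and Zinule (B5), but Zinule is never earned.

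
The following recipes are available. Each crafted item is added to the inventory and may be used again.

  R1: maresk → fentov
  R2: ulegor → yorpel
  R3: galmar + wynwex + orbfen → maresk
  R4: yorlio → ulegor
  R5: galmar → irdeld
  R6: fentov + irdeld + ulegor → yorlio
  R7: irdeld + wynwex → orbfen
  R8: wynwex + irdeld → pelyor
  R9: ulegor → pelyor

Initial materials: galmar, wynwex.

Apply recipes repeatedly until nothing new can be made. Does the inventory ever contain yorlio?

No

yorlio would need fentov, irdeld, and ulegor (R6), but ulegor is never obtained.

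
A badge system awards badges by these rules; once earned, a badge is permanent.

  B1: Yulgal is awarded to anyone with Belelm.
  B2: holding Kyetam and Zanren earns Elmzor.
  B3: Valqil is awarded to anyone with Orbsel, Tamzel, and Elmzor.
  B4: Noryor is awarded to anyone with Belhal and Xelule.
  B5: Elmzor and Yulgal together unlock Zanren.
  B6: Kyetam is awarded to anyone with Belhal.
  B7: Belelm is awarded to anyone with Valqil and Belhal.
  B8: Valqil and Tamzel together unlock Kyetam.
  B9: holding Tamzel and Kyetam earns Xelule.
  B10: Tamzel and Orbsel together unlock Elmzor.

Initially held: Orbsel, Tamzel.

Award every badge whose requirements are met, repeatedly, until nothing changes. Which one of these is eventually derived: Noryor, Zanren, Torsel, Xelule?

With Tamzel and Orbsel, Elmzor is earned (B10).
With Orbsel, Tamzel, and Elmzor, Valqil is earned (B3).
With Valqil and Tamzel, Kyetam is earned (B8).
With Tamzel and Kyetam, Xelule is earned (B9).
Zanren would need Elmzor and Yulgal (B5), but Yulgal is never earned. No rule produces Torsel, and it is not given. Noryor would need Belhal and Xelule (B4), but Belhal is never earned.

Xelule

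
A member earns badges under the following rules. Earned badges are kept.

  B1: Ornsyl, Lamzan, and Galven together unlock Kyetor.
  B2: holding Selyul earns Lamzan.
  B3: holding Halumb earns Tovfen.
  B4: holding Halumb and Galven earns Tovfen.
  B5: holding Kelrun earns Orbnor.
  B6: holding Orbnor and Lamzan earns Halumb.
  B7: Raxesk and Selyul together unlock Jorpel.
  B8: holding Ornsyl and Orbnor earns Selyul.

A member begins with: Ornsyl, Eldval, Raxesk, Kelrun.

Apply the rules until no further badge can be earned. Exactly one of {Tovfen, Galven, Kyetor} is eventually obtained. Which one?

With Kelrun, Orbnor is earned (B5).
With Ornsyl and Orbnor, Selyul is earned (B8).
With Selyul, Lamzan is earned (B2).
With Orbnor and Lamzan, Halumb is earned (B6).
With Halumb, Tovfen is earned (B3).
Kyetor would need Ornsyl, Lamzan, and Galven (B1), but Galven is never earned. No rule produces Galven, and it is not given.

Tovfen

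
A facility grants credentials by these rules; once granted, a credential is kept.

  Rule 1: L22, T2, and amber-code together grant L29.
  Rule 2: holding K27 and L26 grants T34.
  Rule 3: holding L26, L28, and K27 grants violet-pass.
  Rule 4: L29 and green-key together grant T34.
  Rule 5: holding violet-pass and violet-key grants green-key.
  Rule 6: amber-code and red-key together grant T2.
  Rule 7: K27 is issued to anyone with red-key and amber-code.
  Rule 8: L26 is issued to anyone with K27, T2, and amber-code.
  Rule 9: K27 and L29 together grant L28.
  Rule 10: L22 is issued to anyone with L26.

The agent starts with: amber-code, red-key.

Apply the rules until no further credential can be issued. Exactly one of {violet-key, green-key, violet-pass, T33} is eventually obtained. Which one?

Holding amber-code and red-key grants T2 (Rule 6).
Holding red-key and amber-code grants K27 (Rule 7).
Holding K27, T2, and amber-code grants L26 (Rule 8).
Holding L26 grants L22 (Rule 10).
Holding L22, T2, and amber-code grants L29 (Rule 1).
Holding K27 and L29 grants L28 (Rule 9).
Holding L26, L28, and K27 grants violet-pass (Rule 3).
No rule produces T33, and it is not given. green-key would need violet-pass and violet-key (Rule 5), but violet-key is never granted. No rule produces violet-key, and it is not given.

violet-pass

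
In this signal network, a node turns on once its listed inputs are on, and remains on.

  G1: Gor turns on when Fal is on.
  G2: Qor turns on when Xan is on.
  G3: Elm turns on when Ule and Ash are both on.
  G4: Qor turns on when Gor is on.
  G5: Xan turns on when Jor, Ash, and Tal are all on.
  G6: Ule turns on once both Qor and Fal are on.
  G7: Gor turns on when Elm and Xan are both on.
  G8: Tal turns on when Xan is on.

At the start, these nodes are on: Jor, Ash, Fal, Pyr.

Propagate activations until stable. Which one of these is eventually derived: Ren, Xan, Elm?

Fal is on, so Gor turns on (G1).
G4: Gor on → Qor on.
Qor and Fal are on, so Ule turns on (G6).
G3: Ule and Ash on → Elm on.
No rule produces Ren, and it is not given. Xan would need Jor, Ash, and Tal (G5), but Tal never turns on.

Elm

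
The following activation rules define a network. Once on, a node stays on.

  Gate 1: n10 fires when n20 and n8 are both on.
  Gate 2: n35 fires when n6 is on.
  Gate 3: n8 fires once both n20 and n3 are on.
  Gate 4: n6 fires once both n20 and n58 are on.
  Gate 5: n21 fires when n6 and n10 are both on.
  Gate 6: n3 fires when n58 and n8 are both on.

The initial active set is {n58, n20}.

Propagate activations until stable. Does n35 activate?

Gate 4: n20 and n58 on → n6 on.
Gate 2: n6 on → n35 on.

Yes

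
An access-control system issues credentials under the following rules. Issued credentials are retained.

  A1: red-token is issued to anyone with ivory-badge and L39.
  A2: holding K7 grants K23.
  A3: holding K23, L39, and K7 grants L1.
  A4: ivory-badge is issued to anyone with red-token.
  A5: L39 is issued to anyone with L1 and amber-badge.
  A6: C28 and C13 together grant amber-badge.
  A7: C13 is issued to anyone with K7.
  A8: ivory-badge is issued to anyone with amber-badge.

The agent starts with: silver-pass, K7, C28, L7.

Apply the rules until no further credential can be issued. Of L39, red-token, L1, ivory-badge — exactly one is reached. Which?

Holding K7 grants C13 (A7).
Holding C28 and C13 grants amber-badge (A6).
Holding amber-badge grants ivory-badge (A8).
L1 would need K23, L39, and K7 (A3), but L39 is never granted. red-token would need ivory-badge and L39 (A1), but L39 is never granted. L39 would need L1 and amber-badge (A5), but L1 is never granted.

ivory-badge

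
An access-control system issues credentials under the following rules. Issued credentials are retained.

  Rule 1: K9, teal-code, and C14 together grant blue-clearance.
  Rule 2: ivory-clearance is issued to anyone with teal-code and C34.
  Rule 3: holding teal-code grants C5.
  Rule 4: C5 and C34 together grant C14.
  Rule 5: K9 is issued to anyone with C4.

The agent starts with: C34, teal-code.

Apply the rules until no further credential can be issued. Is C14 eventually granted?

Holding teal-code grants C5 (Rule 3).
Holding C5 and C34 grants C14 (Rule 4).

Yes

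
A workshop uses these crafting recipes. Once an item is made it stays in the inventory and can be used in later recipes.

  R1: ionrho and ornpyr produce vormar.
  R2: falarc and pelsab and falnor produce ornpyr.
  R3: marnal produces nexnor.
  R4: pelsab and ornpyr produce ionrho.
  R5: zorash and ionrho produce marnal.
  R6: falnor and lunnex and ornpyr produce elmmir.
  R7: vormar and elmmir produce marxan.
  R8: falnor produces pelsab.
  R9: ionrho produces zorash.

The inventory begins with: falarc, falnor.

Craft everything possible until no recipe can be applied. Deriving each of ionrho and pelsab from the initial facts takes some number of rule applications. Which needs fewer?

pelsab

pelsab: Using R8, falnor makes pelsab. [1 rule application]
ionrho: falnor → pelsab (R8). Using R2, falarc, pelsab, and falnor make ornpyr. pelsab and ornpyr → ionrho (R4). [3 rule applications]
pelsab needs fewer.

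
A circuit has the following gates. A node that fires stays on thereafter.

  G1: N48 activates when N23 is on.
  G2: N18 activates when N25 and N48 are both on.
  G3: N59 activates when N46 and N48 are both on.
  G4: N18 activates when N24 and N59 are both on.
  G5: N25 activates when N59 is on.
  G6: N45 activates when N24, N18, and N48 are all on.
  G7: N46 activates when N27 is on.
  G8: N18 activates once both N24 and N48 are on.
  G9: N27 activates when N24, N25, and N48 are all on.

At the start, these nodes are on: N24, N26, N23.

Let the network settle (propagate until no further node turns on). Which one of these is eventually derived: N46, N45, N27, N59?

N23 is on, so N48 activates (G1).
N24 and N48 are on, so N18 activates (G8).
G6: N24, N18, and N48 on → N45 on.
N46 would need N27 (G7), but N27 never turns on. N59 would need N46 and N48 (G3), but N46 never turns on. N27 would need N24, N25, and N48 (G9), but N25 never turns on.

N45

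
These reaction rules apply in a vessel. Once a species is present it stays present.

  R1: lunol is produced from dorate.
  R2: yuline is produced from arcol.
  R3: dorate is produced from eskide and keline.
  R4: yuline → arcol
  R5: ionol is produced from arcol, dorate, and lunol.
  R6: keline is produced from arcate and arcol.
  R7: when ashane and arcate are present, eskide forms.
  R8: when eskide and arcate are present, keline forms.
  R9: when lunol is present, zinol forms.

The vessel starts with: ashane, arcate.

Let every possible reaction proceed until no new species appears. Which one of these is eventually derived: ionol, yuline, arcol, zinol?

ashane and arcate present → eskide forms (R7).
eskide and arcate present → keline forms (R8).
eskide and keline present → dorate forms (R3).
dorate present → lunol forms (R1).
lunol present → zinol forms (R9).
arcol would need yuline (R4), but yuline never forms. ionol would need arcol, dorate, and lunol (R5), but arcol never forms. yuline would need arcol (R2), but arcol never forms.

zinol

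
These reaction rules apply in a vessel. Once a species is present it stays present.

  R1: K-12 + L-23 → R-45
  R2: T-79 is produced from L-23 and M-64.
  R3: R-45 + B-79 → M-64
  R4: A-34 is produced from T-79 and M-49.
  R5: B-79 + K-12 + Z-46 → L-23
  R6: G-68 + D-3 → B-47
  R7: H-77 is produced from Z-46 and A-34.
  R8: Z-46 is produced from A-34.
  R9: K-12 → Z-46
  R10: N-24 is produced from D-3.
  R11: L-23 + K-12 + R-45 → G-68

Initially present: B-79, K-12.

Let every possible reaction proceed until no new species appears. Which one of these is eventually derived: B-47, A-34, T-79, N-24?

K-12 present → Z-46 forms (R9).
B-79, K-12, and Z-46 present → L-23 forms (R5).
K-12 and L-23 present → R-45 forms (R1).
R-45 and B-79 present → M-64 forms (R3).
L-23 and M-64 present → T-79 forms (R2).
A-34 would need T-79 and M-49 (R4), but M-49 never forms. B-47 would need G-68 and D-3 (R6), but D-3 never forms. N-24 would need D-3 (R10), but D-3 never forms.

T-79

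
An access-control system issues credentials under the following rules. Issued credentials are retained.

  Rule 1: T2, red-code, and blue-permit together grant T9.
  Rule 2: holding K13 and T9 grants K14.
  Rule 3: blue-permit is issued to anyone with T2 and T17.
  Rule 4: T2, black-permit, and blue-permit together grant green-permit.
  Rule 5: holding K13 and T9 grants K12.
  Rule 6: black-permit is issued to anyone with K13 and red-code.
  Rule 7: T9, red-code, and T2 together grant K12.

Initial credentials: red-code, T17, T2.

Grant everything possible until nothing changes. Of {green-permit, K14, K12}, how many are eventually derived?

Holding T2 and T17 grants blue-permit (Rule 3).
Holding T2, red-code, and blue-permit grants T9 (Rule 1).
Holding T9, red-code, and T2 grants K12 (Rule 7).
green-permit would need T2, black-permit, and blue-permit (Rule 4), but black-permit is never granted.
K14 would need K13 and T9 (Rule 2), but K13 is never granted.
K12: reached.
Reached: K12 — 1 of the 3.

1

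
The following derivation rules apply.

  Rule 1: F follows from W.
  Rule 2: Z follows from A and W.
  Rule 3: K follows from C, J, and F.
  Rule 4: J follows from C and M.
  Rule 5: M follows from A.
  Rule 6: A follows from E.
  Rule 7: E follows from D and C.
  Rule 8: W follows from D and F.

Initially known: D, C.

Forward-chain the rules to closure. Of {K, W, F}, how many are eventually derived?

0

K would need C, J, and F (Rule 3), but F is never established.
W would need D and F (Rule 8), but F is never established.
F would need W (Rule 1), but W is never established.
None of the 3 are reached.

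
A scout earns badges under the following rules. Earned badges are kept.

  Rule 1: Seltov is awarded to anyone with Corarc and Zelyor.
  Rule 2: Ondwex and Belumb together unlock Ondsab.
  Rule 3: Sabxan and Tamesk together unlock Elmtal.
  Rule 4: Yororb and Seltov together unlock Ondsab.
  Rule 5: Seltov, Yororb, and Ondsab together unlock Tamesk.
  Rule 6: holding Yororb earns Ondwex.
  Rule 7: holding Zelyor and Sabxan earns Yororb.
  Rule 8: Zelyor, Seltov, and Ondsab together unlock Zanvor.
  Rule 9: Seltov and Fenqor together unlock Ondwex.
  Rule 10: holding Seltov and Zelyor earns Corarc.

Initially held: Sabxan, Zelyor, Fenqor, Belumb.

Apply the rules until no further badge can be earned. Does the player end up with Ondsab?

With Zelyor and Sabxan, Yororb is earned (Rule 7).
With Yororb, Ondwex is earned (Rule 6).
With Ondwex and Belumb, Ondsab is earned (Rule 2).

Yes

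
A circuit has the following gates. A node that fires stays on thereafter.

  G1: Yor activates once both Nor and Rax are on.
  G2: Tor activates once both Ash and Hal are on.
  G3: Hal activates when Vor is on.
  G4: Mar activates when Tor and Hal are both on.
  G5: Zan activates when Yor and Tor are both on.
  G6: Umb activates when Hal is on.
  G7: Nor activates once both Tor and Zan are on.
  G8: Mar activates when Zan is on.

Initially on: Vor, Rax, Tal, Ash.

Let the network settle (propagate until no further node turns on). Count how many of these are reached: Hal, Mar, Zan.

G3: Vor on → Hal on.
Ash and Hal are on, so Tor activates (G2).
Tor and Hal are on, so Mar activates (G4).
Hal: reached.
Mar: reached.
Zan would need Yor and Tor (G5), but Yor never turns on.
Reached: Hal and Mar — 2 of the 3.

2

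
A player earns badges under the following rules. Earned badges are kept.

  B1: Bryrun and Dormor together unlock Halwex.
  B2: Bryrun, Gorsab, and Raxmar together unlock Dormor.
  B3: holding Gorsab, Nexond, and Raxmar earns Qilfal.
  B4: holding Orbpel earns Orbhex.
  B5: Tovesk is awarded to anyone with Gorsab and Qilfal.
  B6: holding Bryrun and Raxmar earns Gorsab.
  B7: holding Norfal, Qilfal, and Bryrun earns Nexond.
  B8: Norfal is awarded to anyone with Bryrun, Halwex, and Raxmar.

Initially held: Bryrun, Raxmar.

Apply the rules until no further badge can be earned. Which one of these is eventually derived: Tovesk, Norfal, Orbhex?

With Bryrun and Raxmar, Gorsab is earned (B6).
With Bryrun, Gorsab, and Raxmar, Dormor is earned (B2).
With Bryrun and Dormor, Halwex is earned (B1).
With Bryrun, Halwex, and Raxmar, Norfal is earned (B8).
Tovesk would need Gorsab and Qilfal (B5), but Qilfal is never earned. Orbhex would need Orbpel (B4), but Orbpel is never earned.

Norfal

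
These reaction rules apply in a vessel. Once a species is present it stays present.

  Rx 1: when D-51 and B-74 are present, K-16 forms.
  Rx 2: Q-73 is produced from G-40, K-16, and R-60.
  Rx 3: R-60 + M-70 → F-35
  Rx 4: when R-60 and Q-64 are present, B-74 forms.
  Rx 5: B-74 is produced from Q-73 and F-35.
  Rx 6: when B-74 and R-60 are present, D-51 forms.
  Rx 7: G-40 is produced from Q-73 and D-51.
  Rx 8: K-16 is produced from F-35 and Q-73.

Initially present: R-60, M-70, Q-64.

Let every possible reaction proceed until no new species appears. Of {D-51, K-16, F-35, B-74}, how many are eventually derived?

R-60 and Q-64 present → B-74 forms (Rx 4).
R-60 and M-70 present → F-35 forms (Rx 3).
B-74 and R-60 present → D-51 forms (Rx 6).
D-51 and B-74 present → K-16 forms (Rx 1).
D-51: reached.
K-16: reached.
F-35: reached.
B-74: reached.
All 4 are reached.

4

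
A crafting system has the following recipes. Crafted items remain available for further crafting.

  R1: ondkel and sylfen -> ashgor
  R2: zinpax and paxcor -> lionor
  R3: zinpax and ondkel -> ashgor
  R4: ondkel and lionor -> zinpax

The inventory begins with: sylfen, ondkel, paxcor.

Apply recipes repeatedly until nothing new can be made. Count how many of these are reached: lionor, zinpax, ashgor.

ondkel and sylfen -> ashgor (R1).
lionor would need zinpax and paxcor (R2), but zinpax is never obtained.
zinpax would need ondkel and lionor (R4), but lionor is never obtained.
ashgor: reached.
Reached: ashgor — 1 of the 3.

1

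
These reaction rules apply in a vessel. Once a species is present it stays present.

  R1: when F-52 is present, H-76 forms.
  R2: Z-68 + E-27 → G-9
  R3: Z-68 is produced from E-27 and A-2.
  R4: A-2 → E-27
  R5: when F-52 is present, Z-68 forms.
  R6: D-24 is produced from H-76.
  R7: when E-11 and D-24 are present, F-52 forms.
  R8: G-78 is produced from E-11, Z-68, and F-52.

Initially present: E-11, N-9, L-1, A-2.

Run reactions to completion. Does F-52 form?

No

F-52 would need E-11 and D-24 (R7), but D-24 never forms.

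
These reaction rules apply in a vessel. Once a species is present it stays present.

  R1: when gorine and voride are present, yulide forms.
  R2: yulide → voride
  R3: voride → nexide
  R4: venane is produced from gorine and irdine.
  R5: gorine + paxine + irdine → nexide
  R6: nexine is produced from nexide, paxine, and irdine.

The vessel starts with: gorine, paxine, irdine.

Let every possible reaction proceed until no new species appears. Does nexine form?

gorine, paxine, and irdine present → nexide forms (R5).
nexide, paxine, and irdine present → nexine forms (R6).

Yes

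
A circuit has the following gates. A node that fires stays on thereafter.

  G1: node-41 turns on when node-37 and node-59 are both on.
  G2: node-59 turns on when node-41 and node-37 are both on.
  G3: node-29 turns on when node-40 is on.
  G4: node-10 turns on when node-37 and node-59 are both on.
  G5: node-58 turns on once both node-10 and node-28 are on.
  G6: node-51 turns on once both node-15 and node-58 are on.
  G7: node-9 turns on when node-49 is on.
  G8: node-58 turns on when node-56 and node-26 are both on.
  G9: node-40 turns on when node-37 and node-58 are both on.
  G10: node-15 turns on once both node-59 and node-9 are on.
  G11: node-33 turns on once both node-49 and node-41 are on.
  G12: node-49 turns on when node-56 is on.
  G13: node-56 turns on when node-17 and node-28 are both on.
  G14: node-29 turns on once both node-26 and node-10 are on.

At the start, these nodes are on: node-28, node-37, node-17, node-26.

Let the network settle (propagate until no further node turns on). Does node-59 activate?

node-59 would need node-41 and node-37 (G2), but node-41 never turns on.

No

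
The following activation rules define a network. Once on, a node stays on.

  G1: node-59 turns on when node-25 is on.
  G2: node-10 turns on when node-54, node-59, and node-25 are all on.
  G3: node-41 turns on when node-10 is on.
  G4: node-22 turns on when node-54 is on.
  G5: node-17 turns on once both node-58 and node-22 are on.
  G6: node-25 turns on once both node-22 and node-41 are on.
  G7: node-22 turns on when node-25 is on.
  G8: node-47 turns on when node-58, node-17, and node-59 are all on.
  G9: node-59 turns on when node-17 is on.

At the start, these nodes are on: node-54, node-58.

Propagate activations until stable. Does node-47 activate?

node-54 is on, so node-22 turns on (G4).
G5: node-58 and node-22 on → node-17 on.
node-17 is on, so node-59 turns on (G9).
node-58, node-17, and node-59 are on, so node-47 turns on (G8).

Yes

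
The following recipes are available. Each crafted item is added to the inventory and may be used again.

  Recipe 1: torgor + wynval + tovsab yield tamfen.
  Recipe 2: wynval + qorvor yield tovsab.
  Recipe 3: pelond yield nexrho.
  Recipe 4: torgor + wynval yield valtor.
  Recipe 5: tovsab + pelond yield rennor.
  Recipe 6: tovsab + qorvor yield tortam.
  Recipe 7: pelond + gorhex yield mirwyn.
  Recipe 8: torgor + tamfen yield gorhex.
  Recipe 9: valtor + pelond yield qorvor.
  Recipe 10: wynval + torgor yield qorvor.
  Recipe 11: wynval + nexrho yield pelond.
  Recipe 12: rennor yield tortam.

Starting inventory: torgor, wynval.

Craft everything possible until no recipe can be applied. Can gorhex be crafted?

wynval + torgor → qorvor (Recipe 10).
wynval + qorvor → tovsab (Recipe 2).
Using Recipe 1, torgor, wynval, and tovsab make tamfen.
torgor + tamfen → gorhex (Recipe 8).

Yes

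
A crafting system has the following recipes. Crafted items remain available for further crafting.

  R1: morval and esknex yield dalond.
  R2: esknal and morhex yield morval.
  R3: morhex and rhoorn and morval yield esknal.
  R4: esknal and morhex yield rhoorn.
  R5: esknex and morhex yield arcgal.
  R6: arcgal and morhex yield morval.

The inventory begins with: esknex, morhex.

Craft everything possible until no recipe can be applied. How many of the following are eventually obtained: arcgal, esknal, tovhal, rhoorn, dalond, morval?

Using R5, esknex and morhex make arcgal.
arcgal and morhex → morval (R6).
morval and esknex → dalond (R1).
arcgal: reached.
esknal would need morhex, rhoorn, and morval (R3), but rhoorn is never obtained.
No rule produces tovhal, and it is not given.
rhoorn would need esknal and morhex (R4), but esknal is never obtained.
dalond: reached.
morval: reached.
Reached: arcgal, dalond, and morval — 3 of the 6.

3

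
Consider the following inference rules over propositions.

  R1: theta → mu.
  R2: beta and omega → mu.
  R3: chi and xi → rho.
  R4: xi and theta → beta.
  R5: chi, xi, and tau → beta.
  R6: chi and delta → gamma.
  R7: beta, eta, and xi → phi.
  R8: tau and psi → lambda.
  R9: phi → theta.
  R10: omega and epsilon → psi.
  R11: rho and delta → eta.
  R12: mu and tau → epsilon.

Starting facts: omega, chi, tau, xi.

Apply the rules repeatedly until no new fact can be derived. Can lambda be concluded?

From chi, xi, and tau, R5 gives beta.
From beta and omega, R2 gives mu.
From mu and tau, R12 gives epsilon.
From omega and epsilon, R10 gives psi.
tau and psi hold, so lambda follows (R8).

Yes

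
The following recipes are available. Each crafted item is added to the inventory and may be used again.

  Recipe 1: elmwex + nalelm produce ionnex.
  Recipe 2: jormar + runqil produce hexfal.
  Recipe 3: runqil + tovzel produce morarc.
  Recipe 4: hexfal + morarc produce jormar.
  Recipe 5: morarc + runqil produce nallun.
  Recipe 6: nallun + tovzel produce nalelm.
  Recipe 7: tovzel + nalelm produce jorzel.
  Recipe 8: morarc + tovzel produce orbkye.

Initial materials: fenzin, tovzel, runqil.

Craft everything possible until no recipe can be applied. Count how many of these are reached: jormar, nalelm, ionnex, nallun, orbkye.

3

runqil + tovzel → morarc (Recipe 3).
Using Recipe 8, morarc and tovzel make orbkye.
Using Recipe 5, morarc and runqil make nallun.
nallun + tovzel → nalelm (Recipe 6).
jormar would need hexfal and morarc (Recipe 4), but hexfal is never obtained.
nalelm: reached.
ionnex would need elmwex and nalelm (Recipe 1), but elmwex is never obtained.
nallun: reached.
orbkye: reached.
Reached: nalelm, nallun, and orbkye — 3 of the 5.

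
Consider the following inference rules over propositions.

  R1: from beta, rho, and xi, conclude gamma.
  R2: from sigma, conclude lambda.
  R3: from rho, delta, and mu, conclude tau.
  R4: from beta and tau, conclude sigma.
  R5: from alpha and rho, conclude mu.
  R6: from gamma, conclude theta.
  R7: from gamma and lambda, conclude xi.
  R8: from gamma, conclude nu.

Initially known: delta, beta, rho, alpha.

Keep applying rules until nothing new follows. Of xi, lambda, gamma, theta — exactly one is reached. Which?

lambda

From alpha and rho, R5 gives mu.
rho, delta, and mu hold, so tau follows (R3).
beta and tau hold, so sigma follows (R4).
From sigma, R2 gives lambda.
theta would need gamma (R6), but gamma is never established. gamma would need beta, rho, and xi (R1), but xi is never established. xi would need gamma and lambda (R7), but gamma is never established.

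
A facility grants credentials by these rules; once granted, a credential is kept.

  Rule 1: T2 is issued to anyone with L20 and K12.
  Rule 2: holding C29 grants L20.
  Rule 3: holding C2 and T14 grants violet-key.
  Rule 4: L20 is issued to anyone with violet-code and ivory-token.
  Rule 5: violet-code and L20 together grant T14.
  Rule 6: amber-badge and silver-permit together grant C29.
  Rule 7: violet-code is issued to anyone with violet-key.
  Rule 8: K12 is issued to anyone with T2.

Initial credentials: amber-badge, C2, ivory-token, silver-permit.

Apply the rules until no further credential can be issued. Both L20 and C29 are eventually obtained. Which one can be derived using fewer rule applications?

C29

C29: Holding amber-badge and silver-permit grants C29 (Rule 6). [1 rule application]
L20: Holding amber-badge and silver-permit grants C29 (Rule 6). Holding C29 grants L20 (Rule 2). [2 rule applications]
C29 needs fewer.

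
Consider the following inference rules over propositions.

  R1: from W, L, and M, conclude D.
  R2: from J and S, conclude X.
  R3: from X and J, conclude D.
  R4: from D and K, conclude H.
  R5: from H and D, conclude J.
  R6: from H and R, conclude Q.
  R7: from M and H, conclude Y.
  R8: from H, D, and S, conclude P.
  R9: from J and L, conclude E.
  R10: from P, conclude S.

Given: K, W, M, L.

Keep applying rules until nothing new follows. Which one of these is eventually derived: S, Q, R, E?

E

From W, L, and M, R1 gives D.
From D and K, R4 gives H.
From H and D, R5 gives J.
From J and L, R9 gives E.
No rule produces R, and it is not given. S would need P (R10), but P is never established. Q would need H and R (R6), but R is never established.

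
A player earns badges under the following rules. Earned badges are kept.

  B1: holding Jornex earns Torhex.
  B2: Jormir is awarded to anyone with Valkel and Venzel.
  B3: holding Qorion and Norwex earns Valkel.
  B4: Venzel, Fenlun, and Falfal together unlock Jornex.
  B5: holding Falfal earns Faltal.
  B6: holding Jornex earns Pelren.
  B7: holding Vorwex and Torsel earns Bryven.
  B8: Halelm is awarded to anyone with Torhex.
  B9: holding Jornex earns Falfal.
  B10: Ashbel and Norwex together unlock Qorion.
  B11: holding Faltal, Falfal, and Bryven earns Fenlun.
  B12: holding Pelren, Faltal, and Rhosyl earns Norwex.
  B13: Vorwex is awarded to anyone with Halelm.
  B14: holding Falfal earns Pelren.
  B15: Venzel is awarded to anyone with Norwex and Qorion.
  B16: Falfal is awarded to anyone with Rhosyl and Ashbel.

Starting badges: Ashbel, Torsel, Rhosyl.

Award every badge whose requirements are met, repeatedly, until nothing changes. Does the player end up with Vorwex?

No

Vorwex would need Halelm (B13), but Halelm is never earned.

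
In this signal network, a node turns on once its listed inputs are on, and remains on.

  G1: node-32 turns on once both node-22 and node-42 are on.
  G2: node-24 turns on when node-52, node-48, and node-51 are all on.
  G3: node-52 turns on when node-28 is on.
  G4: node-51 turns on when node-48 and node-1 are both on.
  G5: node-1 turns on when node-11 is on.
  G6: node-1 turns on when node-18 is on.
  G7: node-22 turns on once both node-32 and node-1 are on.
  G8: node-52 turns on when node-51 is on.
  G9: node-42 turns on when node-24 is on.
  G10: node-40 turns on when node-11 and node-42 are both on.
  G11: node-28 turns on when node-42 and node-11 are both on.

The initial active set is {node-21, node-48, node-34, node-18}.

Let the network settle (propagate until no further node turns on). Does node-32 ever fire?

No

node-32 would need node-22 and node-42 (G1), but node-22 never turns on.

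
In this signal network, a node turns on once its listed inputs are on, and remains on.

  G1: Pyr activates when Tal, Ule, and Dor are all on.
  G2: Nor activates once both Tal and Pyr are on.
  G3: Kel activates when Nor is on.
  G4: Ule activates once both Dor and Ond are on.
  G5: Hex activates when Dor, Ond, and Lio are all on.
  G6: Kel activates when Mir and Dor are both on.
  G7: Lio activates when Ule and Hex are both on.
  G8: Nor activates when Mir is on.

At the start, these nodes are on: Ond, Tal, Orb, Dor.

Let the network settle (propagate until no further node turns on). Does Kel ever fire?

Yes

G4: Dor and Ond on → Ule on.
G1: Tal, Ule, and Dor on → Pyr on.
G2: Tal and Pyr on → Nor on.
G3: Nor on → Kel on.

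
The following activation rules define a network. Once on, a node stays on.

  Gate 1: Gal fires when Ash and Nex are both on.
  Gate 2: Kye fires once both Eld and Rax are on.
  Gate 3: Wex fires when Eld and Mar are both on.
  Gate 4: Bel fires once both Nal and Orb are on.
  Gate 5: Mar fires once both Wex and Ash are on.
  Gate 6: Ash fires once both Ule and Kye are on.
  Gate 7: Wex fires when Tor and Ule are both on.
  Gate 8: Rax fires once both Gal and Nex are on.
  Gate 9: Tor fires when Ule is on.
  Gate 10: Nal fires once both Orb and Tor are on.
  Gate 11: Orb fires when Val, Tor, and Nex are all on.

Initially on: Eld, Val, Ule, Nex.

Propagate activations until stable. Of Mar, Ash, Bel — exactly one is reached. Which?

Bel

Gate 9: Ule on → Tor on.
Gate 11: Val, Tor, and Nex on → Orb on.
Gate 10: Orb and Tor on → Nal on.
Nal and Orb are on, so Bel fires (Gate 4).
Mar would need Wex and Ash (Gate 5), but Ash never turns on. Ash would need Ule and Kye (Gate 6), but Kye never turns on.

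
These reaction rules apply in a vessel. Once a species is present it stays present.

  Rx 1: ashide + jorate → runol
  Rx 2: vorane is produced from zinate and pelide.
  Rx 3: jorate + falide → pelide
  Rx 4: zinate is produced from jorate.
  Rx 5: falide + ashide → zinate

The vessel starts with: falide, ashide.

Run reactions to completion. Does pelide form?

pelide would need jorate and falide (Rx 3), but jorate never forms.

No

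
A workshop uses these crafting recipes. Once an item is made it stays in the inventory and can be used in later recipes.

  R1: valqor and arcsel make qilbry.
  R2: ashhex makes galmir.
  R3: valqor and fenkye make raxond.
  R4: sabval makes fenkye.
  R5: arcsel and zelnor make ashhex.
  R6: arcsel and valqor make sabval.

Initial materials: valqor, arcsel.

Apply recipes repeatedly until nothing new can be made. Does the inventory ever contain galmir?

No

galmir would need ashhex (R2), but ashhex is never obtained.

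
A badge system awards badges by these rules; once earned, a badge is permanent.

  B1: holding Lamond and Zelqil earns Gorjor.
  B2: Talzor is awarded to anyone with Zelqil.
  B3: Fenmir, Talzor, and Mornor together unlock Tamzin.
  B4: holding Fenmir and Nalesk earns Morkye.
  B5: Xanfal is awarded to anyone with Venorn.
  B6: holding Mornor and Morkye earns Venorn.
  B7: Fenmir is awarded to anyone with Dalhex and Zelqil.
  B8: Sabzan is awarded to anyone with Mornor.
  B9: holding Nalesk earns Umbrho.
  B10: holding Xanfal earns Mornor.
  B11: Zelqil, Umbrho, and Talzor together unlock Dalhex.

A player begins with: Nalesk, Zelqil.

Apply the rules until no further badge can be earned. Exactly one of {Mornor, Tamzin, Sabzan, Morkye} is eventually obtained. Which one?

With Nalesk, Umbrho is earned (B9).
With Zelqil, Talzor is earned (B2).
With Zelqil, Umbrho, and Talzor, Dalhex is earned (B11).
With Dalhex and Zelqil, Fenmir is earned (B7).
With Fenmir and Nalesk, Morkye is earned (B4).
Tamzin would need Fenmir, Talzor, and Mornor (B3), but Mornor is never earned. Sabzan would need Mornor (B8), but Mornor is never earned. Mornor would need Xanfal (B10), but Xanfal is never earned.

Morkye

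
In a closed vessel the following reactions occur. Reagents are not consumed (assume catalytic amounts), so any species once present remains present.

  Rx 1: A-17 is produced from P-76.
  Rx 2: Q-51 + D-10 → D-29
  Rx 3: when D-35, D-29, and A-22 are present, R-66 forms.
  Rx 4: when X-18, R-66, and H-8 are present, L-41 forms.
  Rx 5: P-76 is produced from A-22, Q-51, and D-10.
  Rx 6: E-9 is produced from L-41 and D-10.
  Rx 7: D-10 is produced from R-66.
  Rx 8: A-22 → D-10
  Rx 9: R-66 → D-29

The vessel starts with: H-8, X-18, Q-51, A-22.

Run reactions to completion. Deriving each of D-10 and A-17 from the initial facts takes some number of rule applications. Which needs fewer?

D-10

D-10: A-22 present → D-10 forms (Rx 8). [1 rule application]
A-17: A-22 present → D-10 forms (Rx 8). A-22, Q-51, and D-10 present → P-76 forms (Rx 5). P-76 present → A-17 forms (Rx 1). [3 rule applications]
D-10 needs fewer.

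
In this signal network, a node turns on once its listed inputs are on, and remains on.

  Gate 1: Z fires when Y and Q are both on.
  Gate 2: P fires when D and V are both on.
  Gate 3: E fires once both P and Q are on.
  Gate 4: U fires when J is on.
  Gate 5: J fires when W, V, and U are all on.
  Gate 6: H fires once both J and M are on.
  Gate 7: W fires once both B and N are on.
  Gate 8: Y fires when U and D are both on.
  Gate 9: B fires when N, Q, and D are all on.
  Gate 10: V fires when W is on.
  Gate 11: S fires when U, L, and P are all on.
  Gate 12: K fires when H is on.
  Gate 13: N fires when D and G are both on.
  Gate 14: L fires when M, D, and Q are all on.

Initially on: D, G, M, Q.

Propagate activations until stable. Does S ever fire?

S would need U, L, and P (Gate 11), but U never turns on.

No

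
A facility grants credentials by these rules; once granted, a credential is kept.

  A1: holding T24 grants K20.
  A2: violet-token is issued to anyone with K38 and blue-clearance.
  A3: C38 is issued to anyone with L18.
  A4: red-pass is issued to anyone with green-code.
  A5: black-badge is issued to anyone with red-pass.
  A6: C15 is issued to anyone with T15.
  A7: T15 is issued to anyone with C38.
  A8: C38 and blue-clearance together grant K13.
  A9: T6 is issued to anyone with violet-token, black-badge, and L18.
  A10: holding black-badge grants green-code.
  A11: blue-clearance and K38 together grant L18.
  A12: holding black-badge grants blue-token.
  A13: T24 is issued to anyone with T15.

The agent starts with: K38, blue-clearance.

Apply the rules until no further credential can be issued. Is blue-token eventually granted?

No

blue-token would need black-badge (A12), but black-badge is never granted.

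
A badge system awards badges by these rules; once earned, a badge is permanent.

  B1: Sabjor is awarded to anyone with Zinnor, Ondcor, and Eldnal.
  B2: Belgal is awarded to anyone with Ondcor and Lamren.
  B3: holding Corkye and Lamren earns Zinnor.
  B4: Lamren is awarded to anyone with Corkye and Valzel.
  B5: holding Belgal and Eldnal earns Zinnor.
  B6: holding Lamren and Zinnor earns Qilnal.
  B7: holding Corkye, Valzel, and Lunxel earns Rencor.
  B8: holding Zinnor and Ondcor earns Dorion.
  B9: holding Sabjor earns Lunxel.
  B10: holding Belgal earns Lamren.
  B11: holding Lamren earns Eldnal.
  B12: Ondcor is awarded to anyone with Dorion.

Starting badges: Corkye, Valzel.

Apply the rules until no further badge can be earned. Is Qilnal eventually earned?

With Corkye and Valzel, Lamren is earned (B4).
With Corkye and Lamren, Zinnor is earned (B3).
With Lamren and Zinnor, Qilnal is earned (B6).

Yes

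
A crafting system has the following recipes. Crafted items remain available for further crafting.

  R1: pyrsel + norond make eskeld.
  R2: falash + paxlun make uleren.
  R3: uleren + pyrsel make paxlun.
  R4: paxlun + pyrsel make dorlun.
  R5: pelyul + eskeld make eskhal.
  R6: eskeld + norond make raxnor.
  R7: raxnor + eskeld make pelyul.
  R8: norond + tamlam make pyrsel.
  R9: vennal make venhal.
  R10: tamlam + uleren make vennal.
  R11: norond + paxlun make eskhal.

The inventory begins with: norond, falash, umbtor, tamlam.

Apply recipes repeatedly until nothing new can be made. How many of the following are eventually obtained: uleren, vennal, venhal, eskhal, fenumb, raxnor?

2

Using R8, norond and tamlam make pyrsel.
pyrsel + norond → eskeld (R1).
Using R6, eskeld and norond make raxnor.
Using R7, raxnor and eskeld make pelyul.
Using R5, pelyul and eskeld make eskhal.
uleren would need falash and paxlun (R2), but paxlun is never obtained.
vennal would need tamlam and uleren (R10), but uleren is never obtained.
venhal would need vennal (R9), but vennal is never obtained.
eskhal: reached.
No rule produces fenumb, and it is not given.
raxnor: reached.
Reached: eskhal and raxnor — 2 of the 6.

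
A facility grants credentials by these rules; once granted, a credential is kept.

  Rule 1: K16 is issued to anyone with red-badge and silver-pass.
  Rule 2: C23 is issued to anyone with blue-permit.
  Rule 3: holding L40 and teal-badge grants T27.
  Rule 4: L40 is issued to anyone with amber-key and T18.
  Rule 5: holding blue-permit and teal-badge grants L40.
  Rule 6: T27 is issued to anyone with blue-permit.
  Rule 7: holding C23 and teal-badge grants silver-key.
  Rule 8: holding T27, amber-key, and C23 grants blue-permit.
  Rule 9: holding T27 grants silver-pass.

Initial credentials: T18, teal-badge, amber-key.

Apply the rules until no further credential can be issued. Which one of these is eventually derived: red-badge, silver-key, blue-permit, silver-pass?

Holding amber-key and T18 grants L40 (Rule 4).
Holding L40 and teal-badge grants T27 (Rule 3).
Holding T27 grants silver-pass (Rule 9).
No rule produces red-badge, and it is not given. silver-key would need C23 and teal-badge (Rule 7), but C23 is never granted. blue-permit would need T27, amber-key, and C23 (Rule 8), but C23 is never granted.

silver-pass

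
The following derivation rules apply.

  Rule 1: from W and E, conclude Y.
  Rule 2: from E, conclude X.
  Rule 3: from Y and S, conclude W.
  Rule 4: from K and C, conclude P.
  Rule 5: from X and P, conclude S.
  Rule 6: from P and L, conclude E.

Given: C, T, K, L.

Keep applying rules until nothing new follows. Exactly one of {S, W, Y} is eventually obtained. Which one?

From K and C, Rule 4 gives P.
P and L hold, so E follows (Rule 6).
From E, Rule 2 gives X.
From X and P, Rule 5 gives S.
Y would need W and E (Rule 1), but W is never established. W would need Y and S (Rule 3), but Y is never established.

S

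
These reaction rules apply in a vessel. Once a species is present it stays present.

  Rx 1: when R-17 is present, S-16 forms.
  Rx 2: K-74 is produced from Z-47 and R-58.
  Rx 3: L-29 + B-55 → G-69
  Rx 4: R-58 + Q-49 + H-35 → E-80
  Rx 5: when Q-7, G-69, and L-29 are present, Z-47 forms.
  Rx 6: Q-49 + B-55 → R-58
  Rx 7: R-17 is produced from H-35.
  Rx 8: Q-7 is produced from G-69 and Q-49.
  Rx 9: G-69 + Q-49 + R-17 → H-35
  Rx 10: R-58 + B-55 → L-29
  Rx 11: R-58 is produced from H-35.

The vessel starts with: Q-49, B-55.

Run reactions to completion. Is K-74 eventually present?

Yes

Q-49 and B-55 present → R-58 forms (Rx 6).
R-58 and B-55 present → L-29 forms (Rx 10).
L-29 and B-55 present → G-69 forms (Rx 3).
G-69 and Q-49 present → Q-7 forms (Rx 8).
Q-7, G-69, and L-29 present → Z-47 forms (Rx 5).
Z-47 and R-58 present → K-74 forms (Rx 2).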